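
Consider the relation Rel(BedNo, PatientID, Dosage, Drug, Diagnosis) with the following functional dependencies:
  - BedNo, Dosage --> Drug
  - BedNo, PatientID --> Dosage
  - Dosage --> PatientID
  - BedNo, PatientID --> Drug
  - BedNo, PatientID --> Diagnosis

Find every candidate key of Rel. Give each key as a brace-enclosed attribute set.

Attributes never on any right-hand side: {BedNo} — every candidate key must contain it.
{BedNo, Dosage}⁺ = {BedNo, Diagnosis, Dosage, Drug, PatientID}, which is every attribute, so {BedNo, Dosage} is a candidate key.
{BedNo, PatientID}⁺ = {BedNo, Diagnosis, Dosage, Drug, PatientID}, which is every attribute, so {BedNo, PatientID} is a candidate key.
Any other superkey properly contains one of these, so there are no further candidate keys.

{BedNo, Dosage}, {BedNo, PatientID}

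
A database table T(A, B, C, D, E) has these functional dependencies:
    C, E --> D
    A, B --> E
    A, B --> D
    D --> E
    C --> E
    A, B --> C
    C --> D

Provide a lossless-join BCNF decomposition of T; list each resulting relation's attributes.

Candidate key of the original relation: {A, B}.
{A, B, C, D, E}: {C, E} determines {C, D, E} here but is not a superkey — split on C, E --> D, giving {C, D, E} and {A, B, C, E}.
{C, D, E}: {D} determines {D, E} here but is not a superkey — split on D --> E, giving {D, E} and {C, D}.
{D, E} is in BCNF.
{C, D} is in BCNF.
{A, B, C, E}: {C} determines {C, E} here but is not a superkey — split on C --> E, giving {C, E} and {A, B, C}.
{C, E} is in BCNF.
{A, B, C} is in BCNF.

{A, B, C}; {C, D}; {C, E}; {D, E}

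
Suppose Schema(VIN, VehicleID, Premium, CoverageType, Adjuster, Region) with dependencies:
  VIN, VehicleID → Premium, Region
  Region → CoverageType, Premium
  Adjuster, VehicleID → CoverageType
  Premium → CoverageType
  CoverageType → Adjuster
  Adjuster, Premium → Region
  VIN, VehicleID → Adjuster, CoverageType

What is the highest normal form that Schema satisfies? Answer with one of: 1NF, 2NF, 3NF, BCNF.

Candidate key: {VIN, VehicleID}. Prime attributes: {VIN, VehicleID}.
Region → CoverageType, Premium breaks BCNF: {Region}⁺ = {Adjuster, CoverageType, Premium, Region}, so {Region} is not a superkey.
Because {CoverageType, Premium} are non-prime and the left side of Region → CoverageType, Premium is not a superkey, the relation is not in 3NF.
Checking every proper subset of each key, none determines a non-prime attribute — 2NF is satisfied.

2NF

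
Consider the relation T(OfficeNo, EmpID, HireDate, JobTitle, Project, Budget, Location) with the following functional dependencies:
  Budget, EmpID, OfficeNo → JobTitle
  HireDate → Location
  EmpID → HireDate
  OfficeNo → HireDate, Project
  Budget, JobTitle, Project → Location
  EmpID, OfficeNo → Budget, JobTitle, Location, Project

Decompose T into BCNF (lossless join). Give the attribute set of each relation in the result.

{Budget, EmpID, JobTitle, OfficeNo}; {EmpID, HireDate}; {HireDate, Location}; {OfficeNo, Project}

Candidate key of the original relation: {EmpID, OfficeNo}.
Within {Budget, EmpID, HireDate, JobTitle, Location, OfficeNo, Project}: {HireDate}⁺ ∩ {Budget, EmpID, HireDate, JobTitle, Location, OfficeNo, Project} = {HireDate, Location}, not the whole set, so HireDate → Location violates BCNF; decompose into {HireDate, Location} and {Budget, EmpID, HireDate, JobTitle, OfficeNo, Project}.
{HireDate, Location} is in BCNF.
Within {Budget, EmpID, HireDate, JobTitle, OfficeNo, Project}: {EmpID}⁺ ∩ {Budget, EmpID, HireDate, JobTitle, OfficeNo, Project} = {EmpID, HireDate}, not the whole set, so EmpID → HireDate violates BCNF; decompose into {EmpID, HireDate} and {Budget, EmpID, JobTitle, OfficeNo, Project}.
{EmpID, HireDate} is in BCNF.
Within {Budget, EmpID, JobTitle, OfficeNo, Project}: {OfficeNo}⁺ ∩ {Budget, EmpID, JobTitle, OfficeNo, Project} = {OfficeNo, Project}, not the whole set, so OfficeNo → Project violates BCNF; decompose into {OfficeNo, Project} and {Budget, EmpID, JobTitle, OfficeNo}.
{OfficeNo, Project} is in BCNF.
{Budget, EmpID, JobTitle, OfficeNo} is in BCNF.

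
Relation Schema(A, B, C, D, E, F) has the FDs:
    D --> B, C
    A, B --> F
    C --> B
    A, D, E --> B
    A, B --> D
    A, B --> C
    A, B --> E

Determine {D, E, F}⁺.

Start with {D, E, F}.
D --> B, C applies; add {B, C} → now {B, C, D, E, F}.
No further FD applies.

{B, C, D, E, F}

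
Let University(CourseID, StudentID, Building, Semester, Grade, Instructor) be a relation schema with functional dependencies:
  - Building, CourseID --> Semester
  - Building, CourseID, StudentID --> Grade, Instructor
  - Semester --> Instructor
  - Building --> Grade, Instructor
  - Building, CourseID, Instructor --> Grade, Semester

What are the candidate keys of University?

{Building, CourseID, StudentID}

No FD produces {Building, CourseID, StudentID}, so they must be in every candidate key.
{Building, CourseID, StudentID}⁺ = {Building, CourseID, Grade, Instructor, Semester, StudentID}, which is every attribute, so {Building, CourseID, StudentID} is a candidate key.
No smaller or unrelated set reaches every attribute, so there are no other keys.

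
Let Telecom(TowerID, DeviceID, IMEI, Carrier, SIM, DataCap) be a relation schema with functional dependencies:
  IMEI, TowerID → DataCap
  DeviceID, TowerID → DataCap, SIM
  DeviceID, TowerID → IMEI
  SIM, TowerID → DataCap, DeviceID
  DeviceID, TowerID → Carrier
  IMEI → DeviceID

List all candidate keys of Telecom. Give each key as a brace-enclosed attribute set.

No FD produces {TowerID}, so it must be in every candidate key.
{DeviceID, TowerID}⁺ = {Carrier, DataCap, DeviceID, IMEI, SIM, TowerID}, which is every attribute, so {DeviceID, TowerID} is a candidate key.
{IMEI, TowerID}⁺ = {Carrier, DataCap, DeviceID, IMEI, SIM, TowerID}, which is every attribute, so {IMEI, TowerID} is a candidate key.
{SIM, TowerID}⁺ = {Carrier, DataCap, DeviceID, IMEI, SIM, TowerID}, which is every attribute, so {SIM, TowerID} is a candidate key.
No proper subset of any of these is a key, and no other minimal superkey exists.

{DeviceID, TowerID}, {IMEI, TowerID}, {SIM, TowerID}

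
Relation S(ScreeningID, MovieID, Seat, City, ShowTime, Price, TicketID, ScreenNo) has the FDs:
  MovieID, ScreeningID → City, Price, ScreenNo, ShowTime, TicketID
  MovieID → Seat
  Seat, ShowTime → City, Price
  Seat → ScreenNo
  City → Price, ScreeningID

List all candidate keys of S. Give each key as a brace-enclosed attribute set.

{City, MovieID}, {MovieID, ScreeningID}, {MovieID, ShowTime}

Attributes never on any right-hand side: {MovieID} — every candidate key must contain it.
{City, MovieID} is a candidate key since {City, MovieID}⁺ = {City, MovieID, Price, ScreenNo, ScreeningID, Seat, ShowTime, TicketID} covers every attribute.
{MovieID, ScreeningID} is a candidate key since {MovieID, ScreeningID}⁺ = {City, MovieID, Price, ScreenNo, ScreeningID, Seat, ShowTime, TicketID} covers every attribute.
{MovieID, ShowTime} is a candidate key since {MovieID, ShowTime}⁺ = {City, MovieID, Price, ScreenNo, ScreeningID, Seat, ShowTime, TicketID} covers every attribute.
No proper subset of any of these is a key, and no other minimal superkey exists.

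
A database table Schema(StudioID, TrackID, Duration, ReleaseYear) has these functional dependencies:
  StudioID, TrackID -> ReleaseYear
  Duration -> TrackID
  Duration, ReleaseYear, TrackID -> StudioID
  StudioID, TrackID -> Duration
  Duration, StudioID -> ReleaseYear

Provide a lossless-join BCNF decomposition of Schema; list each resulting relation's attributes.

{Duration, ReleaseYear, StudioID}; {Duration, TrackID}

Candidate keys of the original relation: {Duration, ReleaseYear}, {Duration, StudioID}, {StudioID, TrackID}.
In {Duration, ReleaseYear, StudioID, TrackID}, {Duration} is not a superkey ({Duration}⁺ restricted to this set is {Duration, TrackID}), so split on Duration -> TrackID into {Duration, TrackID} and {Duration, ReleaseYear, StudioID}.
{Duration, TrackID}: every determinant is a superkey — BCNF.
{Duration, ReleaseYear, StudioID}: every determinant is a superkey — BCNF.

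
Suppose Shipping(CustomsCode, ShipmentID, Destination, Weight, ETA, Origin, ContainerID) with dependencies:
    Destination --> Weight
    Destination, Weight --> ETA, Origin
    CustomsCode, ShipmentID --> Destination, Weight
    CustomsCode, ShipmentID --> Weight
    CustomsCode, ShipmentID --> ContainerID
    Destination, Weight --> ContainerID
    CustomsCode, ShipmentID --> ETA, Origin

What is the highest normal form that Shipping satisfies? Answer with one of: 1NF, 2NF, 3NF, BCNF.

2NF

Candidate key: {CustomsCode, ShipmentID}. Prime attributes: {CustomsCode, ShipmentID}.
Destination --> Weight breaks BCNF: {Destination}⁺ = {ContainerID, Destination, ETA, Origin, Weight}, so {Destination} is not a superkey.
Destination --> Weight has non-prime {Weight} on the right and a non-superkey on the left, so 3NF fails.
No non-prime attribute depends on a proper subset of any candidate key, so 2NF holds.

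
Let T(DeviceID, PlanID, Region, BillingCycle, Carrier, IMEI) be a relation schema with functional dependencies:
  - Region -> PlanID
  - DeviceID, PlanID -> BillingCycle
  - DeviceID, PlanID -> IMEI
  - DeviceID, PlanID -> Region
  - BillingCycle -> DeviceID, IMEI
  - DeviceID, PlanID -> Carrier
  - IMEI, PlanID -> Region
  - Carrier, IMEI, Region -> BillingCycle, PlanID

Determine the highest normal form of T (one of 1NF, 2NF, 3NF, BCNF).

3NF

Candidate keys: {BillingCycle, PlanID}, {BillingCycle, Region}, {Carrier, IMEI, PlanID}, {Carrier, IMEI, Region}, {DeviceID, PlanID}, {DeviceID, Region}. Prime attributes: {BillingCycle, Carrier, DeviceID, IMEI, PlanID, Region}.
Region -> PlanID breaks BCNF: {Region}⁺ = {PlanID, Region}, so {Region} is not a superkey.
Its right-hand attributes {PlanID} are all prime, as are those of every other non-superkey FD — the relation is in 3NF.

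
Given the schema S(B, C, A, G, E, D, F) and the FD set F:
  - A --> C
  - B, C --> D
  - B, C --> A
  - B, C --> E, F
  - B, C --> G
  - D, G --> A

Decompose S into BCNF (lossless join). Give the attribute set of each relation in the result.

{A, C}; {A, D, G}; {B, D, E, F, G}

Candidate keys of the original relation: {A, B}, {B, C}, {B, D, G}.
Within {A, B, C, D, E, F, G}: {A}⁺ ∩ {A, B, C, D, E, F, G} = {A, C}, not the whole set, so A --> C violates BCNF; decompose into {A, C} and {A, B, D, E, F, G}.
{A, C} has no BCNF violation.
Within {A, B, D, E, F, G}: {D, G}⁺ ∩ {A, B, D, E, F, G} = {A, D, G}, not the whole set, so D, G --> A violates BCNF; decompose into {A, D, G} and {B, D, E, F, G}.
{A, D, G} has no BCNF violation.
{B, D, E, F, G} has no BCNF violation.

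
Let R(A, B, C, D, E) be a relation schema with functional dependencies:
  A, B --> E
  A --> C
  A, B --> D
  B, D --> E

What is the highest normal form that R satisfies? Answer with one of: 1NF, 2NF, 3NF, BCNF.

Candidate key: {A, B}. Prime attributes: {A, B}.
For A --> C we have {A}⁺ = {A, C}; {A} is not a superkey, so BCNF fails.
Because {C} is non-prime and the left side of A --> C is not a superkey, the relation is not in 3NF.
{A} is a proper subset of the key {A, B}, and {A}⁺ contains the non-prime attribute {C} — a partial dependency, so 2NF is violated.

1NF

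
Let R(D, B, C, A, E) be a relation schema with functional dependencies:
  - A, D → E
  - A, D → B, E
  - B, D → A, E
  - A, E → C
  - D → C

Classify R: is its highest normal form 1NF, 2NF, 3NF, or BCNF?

Candidate keys: {A, D}, {B, D}. Prime attributes: {A, B, D}.
For A, E → C we have {A, E}⁺ = {A, C, E}; {A, E} is not a superkey, so BCNF fails.
A, E → C determines the non-prime attribute {C} from a non-superkey — 3NF is violated.
{D} is a proper subset of the key {A, D}, and {D}⁺ contains the non-prime attribute {C} — a partial dependency, so 2NF is violated.

1NF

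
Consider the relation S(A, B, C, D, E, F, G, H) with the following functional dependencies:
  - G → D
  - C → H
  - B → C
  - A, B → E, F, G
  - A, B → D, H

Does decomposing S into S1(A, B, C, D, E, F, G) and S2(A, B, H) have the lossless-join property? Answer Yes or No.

S1 ∩ S2 = {A, B}; its closure under F is {A, B, C, D, E, F, G, H}.
S1 is contained in that closure, so S1 ∩ S2 → S1 holds and the join is lossless.

Yes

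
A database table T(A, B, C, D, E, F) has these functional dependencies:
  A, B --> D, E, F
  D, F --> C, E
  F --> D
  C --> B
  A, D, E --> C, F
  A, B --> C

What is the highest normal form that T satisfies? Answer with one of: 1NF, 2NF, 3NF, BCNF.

3NF

Candidate keys: {A, B}, {A, C}, {A, D, E}, {A, F}. Prime attributes: {A, B, C, D, E, F}.
For D, F --> C, E we have {D, F}⁺ = {B, C, D, E, F}; {D, F} is not a superkey, so BCNF fails.
Its right-hand attributes {C, E} are all prime, as are those of every other non-superkey FD — the relation is in 3NF.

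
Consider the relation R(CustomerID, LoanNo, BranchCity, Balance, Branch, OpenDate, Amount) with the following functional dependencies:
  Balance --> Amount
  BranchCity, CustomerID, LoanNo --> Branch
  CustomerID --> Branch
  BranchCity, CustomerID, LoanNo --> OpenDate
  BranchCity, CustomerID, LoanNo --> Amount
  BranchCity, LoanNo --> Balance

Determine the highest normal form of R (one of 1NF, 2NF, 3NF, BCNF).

Candidate key: {BranchCity, CustomerID, LoanNo}. Prime attributes: {BranchCity, CustomerID, LoanNo}.
Balance --> Amount: {Balance}⁺ = {Amount, Balance}, which is not all of the attributes, so the left side is not a superkey — BCNF is violated.
Because {Amount} is non-prime and the left side of Balance --> Amount is not a superkey, the relation is not in 3NF.
The proper key subset {CustomerID} of {BranchCity, CustomerID, LoanNo} determines non-prime {Branch}, so the relation is not even in 2NF.

1NF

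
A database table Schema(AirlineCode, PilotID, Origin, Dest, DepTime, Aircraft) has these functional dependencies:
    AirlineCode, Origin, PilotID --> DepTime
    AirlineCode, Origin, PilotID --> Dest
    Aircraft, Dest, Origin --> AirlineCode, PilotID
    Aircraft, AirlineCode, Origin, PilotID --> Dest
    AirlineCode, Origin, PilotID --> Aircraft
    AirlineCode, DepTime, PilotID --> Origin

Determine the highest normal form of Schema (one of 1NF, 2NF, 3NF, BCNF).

Candidate keys: {Aircraft, Dest, Origin}, {AirlineCode, DepTime, PilotID}, {AirlineCode, Origin, PilotID}. Prime attributes: {Aircraft, AirlineCode, DepTime, Dest, Origin, PilotID}.
Every FD has a superkey on the left, so the relation is in BCNF.

BCNF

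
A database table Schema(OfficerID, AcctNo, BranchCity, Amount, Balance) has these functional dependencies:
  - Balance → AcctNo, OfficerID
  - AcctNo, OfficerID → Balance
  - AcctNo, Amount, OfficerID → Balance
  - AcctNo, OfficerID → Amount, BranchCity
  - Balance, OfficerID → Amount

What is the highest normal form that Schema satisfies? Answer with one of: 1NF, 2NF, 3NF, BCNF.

BCNF

Candidate keys: {AcctNo, OfficerID}, {Balance}. Prime attributes: {AcctNo, Balance, OfficerID}.
Each dependency's left side is a superkey — BCNF holds.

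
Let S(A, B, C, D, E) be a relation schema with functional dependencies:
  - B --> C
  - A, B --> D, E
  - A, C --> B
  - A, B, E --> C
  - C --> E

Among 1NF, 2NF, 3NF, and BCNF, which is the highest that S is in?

Candidate keys: {A, B}, {A, C}. Prime attributes: {A, B, C}.
B --> C: {B}⁺ = {B, C, E}, which is not all of the attributes, so the left side is not a superkey — BCNF is violated.
Because {E} is non-prime and the left side of C --> E is not a superkey, the relation is not in 3NF.
The proper key subset {B} of {A, B} determines non-prime {E}, so the relation is not even in 2NF.

1NF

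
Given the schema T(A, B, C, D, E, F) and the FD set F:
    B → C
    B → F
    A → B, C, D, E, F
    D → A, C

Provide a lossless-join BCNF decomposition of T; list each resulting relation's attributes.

{A, B, D, E}; {B, C, F}

Candidate keys of the original relation: {A}, {D}.
{A, B, C, D, E, F}: {B} determines {B, C, F} here but is not a superkey — split on B → C, F, giving {B, C, F} and {A, B, D, E}.
{B, C, F}: every determinant is a superkey — BCNF.
{A, B, D, E}: every determinant is a superkey — BCNF.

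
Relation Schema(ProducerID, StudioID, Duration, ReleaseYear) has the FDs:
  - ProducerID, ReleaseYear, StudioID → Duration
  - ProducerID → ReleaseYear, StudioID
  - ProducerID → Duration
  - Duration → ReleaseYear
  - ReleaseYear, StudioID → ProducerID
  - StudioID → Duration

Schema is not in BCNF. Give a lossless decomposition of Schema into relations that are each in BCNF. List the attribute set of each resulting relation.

Candidate keys of the original relation: {ProducerID}, {StudioID}.
Within {Duration, ProducerID, ReleaseYear, StudioID}: {Duration}⁺ ∩ {Duration, ProducerID, ReleaseYear, StudioID} = {Duration, ReleaseYear}, not the whole set, so Duration → ReleaseYear violates BCNF; decompose into {Duration, ReleaseYear} and {Duration, ProducerID, StudioID}.
{Duration, ReleaseYear} has no BCNF violation.
{Duration, ProducerID, StudioID} has no BCNF violation.

{Duration, ProducerID, StudioID}; {Duration, ReleaseYear}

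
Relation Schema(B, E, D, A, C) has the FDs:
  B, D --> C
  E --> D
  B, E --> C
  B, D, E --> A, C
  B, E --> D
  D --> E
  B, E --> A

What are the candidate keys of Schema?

{B, D}, {B, E}

Attributes never on any right-hand side: {B} — every candidate key must contain it.
{B, D}⁺ = {A, B, C, D, E} — all of the relation — so {B, D} is a candidate key.
{B, E}⁺ = {A, B, C, D, E} — all of the relation — so {B, E} is a candidate key.
These are minimal and exhaustive — every other superkey contains one of them.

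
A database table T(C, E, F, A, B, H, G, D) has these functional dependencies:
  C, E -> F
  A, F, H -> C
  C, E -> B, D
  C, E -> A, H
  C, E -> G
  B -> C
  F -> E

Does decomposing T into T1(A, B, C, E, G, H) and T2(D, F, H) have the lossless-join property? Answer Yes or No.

Common attributes: {H}; their closure is {H}.
T1 ⊄ {H} and T2 ⊄ {H}, so the split is lossy.

No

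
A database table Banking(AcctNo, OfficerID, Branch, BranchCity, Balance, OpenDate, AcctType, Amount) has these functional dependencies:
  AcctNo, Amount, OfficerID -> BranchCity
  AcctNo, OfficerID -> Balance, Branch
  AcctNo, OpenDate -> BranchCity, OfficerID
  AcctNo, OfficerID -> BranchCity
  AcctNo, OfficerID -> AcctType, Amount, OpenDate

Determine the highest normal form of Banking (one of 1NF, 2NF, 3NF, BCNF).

BCNF

Candidate keys: {AcctNo, OfficerID}, {AcctNo, OpenDate}. Prime attributes: {AcctNo, OfficerID, OpenDate}.
Every FD has a superkey on the left, so the relation is in BCNF.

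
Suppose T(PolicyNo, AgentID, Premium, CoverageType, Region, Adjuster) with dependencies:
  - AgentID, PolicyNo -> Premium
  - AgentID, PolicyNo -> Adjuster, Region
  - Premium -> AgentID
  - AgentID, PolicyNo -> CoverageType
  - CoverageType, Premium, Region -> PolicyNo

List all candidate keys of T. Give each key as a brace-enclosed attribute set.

{AgentID, PolicyNo}, {CoverageType, Premium, Region}, {PolicyNo, Premium}

{AgentID, PolicyNo}⁺ = {Adjuster, AgentID, CoverageType, PolicyNo, Premium, Region} — all of the relation — so {AgentID, PolicyNo} is a candidate key.
{PolicyNo, Premium}⁺ = {Adjuster, AgentID, CoverageType, PolicyNo, Premium, Region} — all of the relation — so {PolicyNo, Premium} is a candidate key.
{CoverageType, Premium, Region}⁺ = {Adjuster, AgentID, CoverageType, PolicyNo, Premium, Region} — all of the relation — so {CoverageType, Premium, Region} is a candidate key.
Any other superkey properly contains one of these, so there are no further candidate keys.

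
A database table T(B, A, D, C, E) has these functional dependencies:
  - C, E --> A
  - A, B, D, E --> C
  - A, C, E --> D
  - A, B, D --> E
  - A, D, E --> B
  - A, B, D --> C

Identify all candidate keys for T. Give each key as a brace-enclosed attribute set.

{A, B, D}, {A, D, E}, {C, E}

{C, E} is a candidate key since {C, E}⁺ = {A, B, C, D, E} covers every attribute.
{A, B, D} is a candidate key since {A, B, D}⁺ = {A, B, C, D, E} covers every attribute.
{A, D, E} is a candidate key since {A, D, E}⁺ = {A, B, C, D, E} covers every attribute.
No proper subset of any of these is a key, and no other minimal superkey exists.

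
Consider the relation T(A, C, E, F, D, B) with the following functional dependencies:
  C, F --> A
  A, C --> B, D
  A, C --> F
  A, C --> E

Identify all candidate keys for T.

{A, C}, {C, F}

{C} never appears on the right of any FD, so every key must include it.
Closure of {A, C} is {A, B, C, D, E, F}, the whole schema; {A, C} is a candidate key.
Closure of {C, F} is {A, B, C, D, E, F}, the whole schema; {C, F} is a candidate key.
Any other superkey properly contains one of these, so there are no further candidate keys.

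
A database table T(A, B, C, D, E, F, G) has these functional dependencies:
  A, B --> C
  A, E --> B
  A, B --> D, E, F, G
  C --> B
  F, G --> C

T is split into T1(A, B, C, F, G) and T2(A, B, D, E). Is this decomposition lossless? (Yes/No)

T1 ∩ T2 = {A, B}; its closure under F is {A, B, C, D, E, F, G}.
This includes all of T1, so the common attributes are a superkey of T1 — the join is lossless.

Yes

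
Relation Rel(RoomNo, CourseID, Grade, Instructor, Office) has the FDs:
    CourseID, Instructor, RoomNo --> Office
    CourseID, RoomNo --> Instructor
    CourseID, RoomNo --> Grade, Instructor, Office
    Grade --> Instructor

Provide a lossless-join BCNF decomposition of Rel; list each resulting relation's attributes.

Candidate key of the original relation: {CourseID, RoomNo}.
In {CourseID, Grade, Instructor, Office, RoomNo}, {Grade} is not a superkey ({Grade}⁺ restricted to this set is {Grade, Instructor}), so split on Grade --> Instructor into {Grade, Instructor} and {CourseID, Grade, Office, RoomNo}.
{Grade, Instructor}: every determinant is a superkey — BCNF.
{CourseID, Grade, Office, RoomNo}: every determinant is a superkey — BCNF.

{CourseID, Grade, Office, RoomNo}; {Grade, Instructor}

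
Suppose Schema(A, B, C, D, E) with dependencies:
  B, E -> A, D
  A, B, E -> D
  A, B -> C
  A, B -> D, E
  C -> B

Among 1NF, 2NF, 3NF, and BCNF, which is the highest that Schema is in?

Candidate keys: {A, B}, {A, C}, {B, E}, {C, E}. Prime attributes: {A, B, C, E}.
C -> B: {C}⁺ = {B, C}, which is not all of the attributes, so the left side is not a superkey — BCNF is violated.
Its right-hand attributes {B} are all prime, as are those of every other non-superkey FD — the relation is in 3NF.

3NF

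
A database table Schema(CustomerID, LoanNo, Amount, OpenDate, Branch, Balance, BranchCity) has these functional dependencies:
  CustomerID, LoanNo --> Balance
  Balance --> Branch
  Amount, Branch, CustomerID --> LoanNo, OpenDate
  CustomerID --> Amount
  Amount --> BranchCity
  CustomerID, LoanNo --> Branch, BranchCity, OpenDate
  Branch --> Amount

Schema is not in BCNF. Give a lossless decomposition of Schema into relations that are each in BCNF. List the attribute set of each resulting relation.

Candidate keys of the original relation: {Balance, CustomerID}, {Branch, CustomerID}, {CustomerID, LoanNo}.
{Amount, Balance, Branch, BranchCity, CustomerID, LoanNo, OpenDate}: {Balance} determines {Amount, Balance, Branch, BranchCity} here but is not a superkey — split on Balance --> Amount, Branch, BranchCity, giving {Amount, Balance, Branch, BranchCity} and {Balance, CustomerID, LoanNo, OpenDate}.
{Amount, Balance, Branch, BranchCity}: {Amount} determines {Amount, BranchCity} here but is not a superkey — split on Amount --> BranchCity, giving {Amount, BranchCity} and {Amount, Balance, Branch}.
{Amount, BranchCity} is in BCNF.
{Amount, Balance, Branch}: {Branch} determines {Amount, Branch} here but is not a superkey — split on Branch --> Amount, giving {Amount, Branch} and {Balance, Branch}.
{Amount, Branch} is in BCNF.
{Balance, Branch} is in BCNF.
{Balance, CustomerID, LoanNo, OpenDate} is in BCNF.

{Amount, Branch}; {Amount, BranchCity}; {Balance, Branch}; {Balance, CustomerID, LoanNo, OpenDate}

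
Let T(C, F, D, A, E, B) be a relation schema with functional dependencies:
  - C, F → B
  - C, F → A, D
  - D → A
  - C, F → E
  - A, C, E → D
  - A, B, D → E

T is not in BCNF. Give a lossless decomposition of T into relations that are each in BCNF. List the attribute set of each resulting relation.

{A, D}; {B, C, D, F}; {B, D, E}

Candidate key of the original relation: {C, F}.
{A, B, C, D, E, F}: {D} determines {A, D} here but is not a superkey — split on D → A, giving {A, D} and {B, C, D, E, F}.
{A, D}: every determinant is a superkey — BCNF.
{B, C, D, E, F}: {B, D} determines {B, D, E} here but is not a superkey — split on B, D → E, giving {B, D, E} and {B, C, D, F}.
{B, D, E}: every determinant is a superkey — BCNF.
{B, C, D, F}: every determinant is a superkey — BCNF.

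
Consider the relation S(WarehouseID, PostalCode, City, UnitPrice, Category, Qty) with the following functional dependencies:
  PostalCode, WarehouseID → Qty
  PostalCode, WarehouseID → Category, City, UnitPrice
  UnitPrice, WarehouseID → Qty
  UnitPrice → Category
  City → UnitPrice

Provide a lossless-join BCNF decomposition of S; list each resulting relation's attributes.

Candidate key of the original relation: {PostalCode, WarehouseID}.
Within {Category, City, PostalCode, Qty, UnitPrice, WarehouseID}: {UnitPrice, WarehouseID}⁺ ∩ {Category, City, PostalCode, Qty, UnitPrice, WarehouseID} = {Category, Qty, UnitPrice, WarehouseID}, not the whole set, so UnitPrice, WarehouseID → Category, Qty violates BCNF; decompose into {Category, Qty, UnitPrice, WarehouseID} and {City, PostalCode, UnitPrice, WarehouseID}.
Within {Category, Qty, UnitPrice, WarehouseID}: {UnitPrice}⁺ ∩ {Category, Qty, UnitPrice, WarehouseID} = {Category, UnitPrice}, not the whole set, so UnitPrice → Category violates BCNF; decompose into {Category, UnitPrice} and {Qty, UnitPrice, WarehouseID}.
{Category, UnitPrice} is in BCNF.
{Qty, UnitPrice, WarehouseID} is in BCNF.
Within {City, PostalCode, UnitPrice, WarehouseID}: {City}⁺ ∩ {City, PostalCode, UnitPrice, WarehouseID} = {City, UnitPrice}, not the whole set, so City → UnitPrice violates BCNF; decompose into {City, UnitPrice} and {City, PostalCode, WarehouseID}.
{City, UnitPrice} is in BCNF.
{City, PostalCode, WarehouseID} is in BCNF.

{Category, UnitPrice}; {City, PostalCode, WarehouseID}; {City, UnitPrice}; {Qty, UnitPrice, WarehouseID}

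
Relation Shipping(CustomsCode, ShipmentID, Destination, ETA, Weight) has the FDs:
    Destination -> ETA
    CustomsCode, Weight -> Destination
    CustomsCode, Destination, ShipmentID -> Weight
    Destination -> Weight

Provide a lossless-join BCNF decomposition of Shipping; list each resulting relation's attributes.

Candidate keys of the original relation: {CustomsCode, Destination, ShipmentID}, {CustomsCode, ShipmentID, Weight}.
{CustomsCode, Destination, ETA, ShipmentID, Weight}: {Destination} determines {Destination, ETA, Weight} here but is not a superkey — split on Destination -> ETA, Weight, giving {Destination, ETA, Weight} and {CustomsCode, Destination, ShipmentID}.
{Destination, ETA, Weight} is in BCNF.
{CustomsCode, Destination, ShipmentID} is in BCNF.

{CustomsCode, Destination, ShipmentID}; {Destination, ETA, Weight}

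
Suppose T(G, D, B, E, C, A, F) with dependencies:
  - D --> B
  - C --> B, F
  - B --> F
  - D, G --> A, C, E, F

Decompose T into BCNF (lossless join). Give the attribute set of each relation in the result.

Candidate key of the original relation: {D, G}.
{A, B, C, D, E, F, G}: {D} determines {B, D, F} here but is not a superkey — split on D --> B, F, giving {B, D, F} and {A, C, D, E, G}.
{B, D, F}: {B} determines {B, F} here but is not a superkey — split on B --> F, giving {B, F} and {B, D}.
{B, F} is in BCNF.
{B, D} is in BCNF.
{A, C, D, E, G} is in BCNF.

{A, C, D, E, G}; {B, D}; {B, F}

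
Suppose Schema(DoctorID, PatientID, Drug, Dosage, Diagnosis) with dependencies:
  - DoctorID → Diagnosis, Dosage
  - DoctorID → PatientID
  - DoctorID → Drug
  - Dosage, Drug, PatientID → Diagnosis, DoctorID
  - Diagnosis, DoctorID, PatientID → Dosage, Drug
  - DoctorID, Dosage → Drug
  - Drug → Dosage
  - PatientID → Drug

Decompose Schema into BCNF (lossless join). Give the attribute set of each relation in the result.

{Diagnosis, DoctorID, Drug, PatientID}; {Dosage, Drug}

Candidate keys of the original relation: {DoctorID}, {PatientID}.
{Diagnosis, DoctorID, Dosage, Drug, PatientID}: {Drug} determines {Dosage, Drug} here but is not a superkey — split on Drug → Dosage, giving {Dosage, Drug} and {Diagnosis, DoctorID, Drug, PatientID}.
{Dosage, Drug} is in BCNF.
{Diagnosis, DoctorID, Drug, PatientID} is in BCNF.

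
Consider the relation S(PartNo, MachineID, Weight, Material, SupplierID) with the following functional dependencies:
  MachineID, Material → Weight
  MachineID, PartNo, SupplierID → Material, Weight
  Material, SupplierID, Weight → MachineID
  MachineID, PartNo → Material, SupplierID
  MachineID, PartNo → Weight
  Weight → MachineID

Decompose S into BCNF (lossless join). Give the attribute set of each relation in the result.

Candidate keys of the original relation: {MachineID, PartNo}, {PartNo, Weight}.
In {MachineID, Material, PartNo, SupplierID, Weight}, {MachineID, Material} is not a superkey ({MachineID, Material}⁺ restricted to this set is {MachineID, Material, Weight}), so split on MachineID, Material → Weight into {MachineID, Material, Weight} and {MachineID, Material, PartNo, SupplierID}.
In {MachineID, Material, Weight}, {Weight} is not a superkey ({Weight}⁺ restricted to this set is {MachineID, Weight}), so split on Weight → MachineID into {MachineID, Weight} and {Material, Weight}.
{MachineID, Weight} is in BCNF.
{Material, Weight} is in BCNF.
{MachineID, Material, PartNo, SupplierID} is in BCNF.

{MachineID, Material, PartNo, SupplierID}; {MachineID, Weight}; {Material, Weight}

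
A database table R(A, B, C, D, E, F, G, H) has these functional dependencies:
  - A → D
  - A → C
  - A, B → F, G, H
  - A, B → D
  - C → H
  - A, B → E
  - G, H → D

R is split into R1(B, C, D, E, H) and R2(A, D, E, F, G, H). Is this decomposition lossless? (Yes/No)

No

The shared attributes are {D, E, H} and {D, E, H}⁺ = {D, E, H}.
R1 ⊄ {D, E, H} and R2 ⊄ {D, E, H}, so the split is lossy.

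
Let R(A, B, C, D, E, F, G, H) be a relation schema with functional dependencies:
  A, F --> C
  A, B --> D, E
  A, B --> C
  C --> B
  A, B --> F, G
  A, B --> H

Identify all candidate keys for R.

{A, B}, {A, C}, {A, F}

Attributes never on any right-hand side: {A} — every candidate key must contain it.
{A, B} is a candidate key since {A, B}⁺ = {A, B, C, D, E, F, G, H} covers every attribute.
{A, C} is a candidate key since {A, C}⁺ = {A, B, C, D, E, F, G, H} covers every attribute.
{A, F} is a candidate key since {A, F}⁺ = {A, B, C, D, E, F, G, H} covers every attribute.
Any other superkey properly contains one of these, so there are no further candidate keys.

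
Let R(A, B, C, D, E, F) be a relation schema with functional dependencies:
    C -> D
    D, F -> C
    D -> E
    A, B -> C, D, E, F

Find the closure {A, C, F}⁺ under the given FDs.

Start with {A, C, F}.
C -> D applies; add {D} → now {A, C, D, F}.
D -> E applies; add {E} → now {A, C, D, E, F}.
No further FD applies.

{A, C, D, E, F}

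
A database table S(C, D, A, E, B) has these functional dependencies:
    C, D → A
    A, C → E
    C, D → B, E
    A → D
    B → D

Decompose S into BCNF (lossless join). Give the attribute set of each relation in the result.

{A, B, C, E}; {A, D}

Candidate keys of the original relation: {A, C}, {B, C}, {C, D}.
{A, B, C, D, E}: {A} determines {A, D} here but is not a superkey — split on A → D, giving {A, D} and {A, B, C, E}.
{A, D} is in BCNF.
{A, B, C, E} is in BCNF.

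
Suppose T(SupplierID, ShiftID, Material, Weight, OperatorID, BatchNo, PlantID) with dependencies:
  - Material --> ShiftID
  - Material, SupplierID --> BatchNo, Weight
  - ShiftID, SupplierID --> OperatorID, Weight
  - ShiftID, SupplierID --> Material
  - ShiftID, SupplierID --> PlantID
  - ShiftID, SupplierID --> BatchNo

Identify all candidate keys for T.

{SupplierID} never appears on the right of any FD, so every key must include it.
{Material, SupplierID} is a candidate key since {Material, SupplierID}⁺ = {BatchNo, Material, OperatorID, PlantID, ShiftID, SupplierID, Weight} covers every attribute.
{ShiftID, SupplierID} is a candidate key since {ShiftID, SupplierID}⁺ = {BatchNo, Material, OperatorID, PlantID, ShiftID, SupplierID, Weight} covers every attribute.
Any other superkey properly contains one of these, so there are no further candidate keys.

{Material, SupplierID}, {ShiftID, SupplierID}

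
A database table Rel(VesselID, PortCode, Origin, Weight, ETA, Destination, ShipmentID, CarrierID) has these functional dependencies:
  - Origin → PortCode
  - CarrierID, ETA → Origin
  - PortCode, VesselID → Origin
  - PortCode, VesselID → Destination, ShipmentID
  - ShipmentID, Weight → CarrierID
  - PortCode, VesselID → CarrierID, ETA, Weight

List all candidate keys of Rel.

{CarrierID, ETA, VesselID}, {ETA, ShipmentID, VesselID, Weight}, {Origin, VesselID}, {PortCode, VesselID}

{VesselID} never appears on the right of any FD, so every key must include it.
{Origin, VesselID} is a candidate key since {Origin, VesselID}⁺ = {CarrierID, Destination, ETA, Origin, PortCode, ShipmentID, VesselID, Weight} covers every attribute.
{PortCode, VesselID} is a candidate key since {PortCode, VesselID}⁺ = {CarrierID, Destination, ETA, Origin, PortCode, ShipmentID, VesselID, Weight} covers every attribute.
{CarrierID, ETA, VesselID} is a candidate key since {CarrierID, ETA, VesselID}⁺ = {CarrierID, Destination, ETA, Origin, PortCode, ShipmentID, VesselID, Weight} covers every attribute.
{ETA, ShipmentID, VesselID, Weight} is a candidate key since {ETA, ShipmentID, VesselID, Weight}⁺ = {CarrierID, Destination, ETA, Origin, PortCode, ShipmentID, VesselID, Weight} covers every attribute.
Any other superkey properly contains one of these, so there are no further candidate keys.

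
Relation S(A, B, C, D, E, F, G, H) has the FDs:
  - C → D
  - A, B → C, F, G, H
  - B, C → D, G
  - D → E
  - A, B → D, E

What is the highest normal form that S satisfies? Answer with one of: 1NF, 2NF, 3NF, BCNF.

Candidate key: {A, B}. Prime attributes: {A, B}.
C → D: {C}⁺ = {C, D, E}, which is not all of the attributes, so the left side is not a superkey — BCNF is violated.
C → D has non-prime {D} on the right and a non-superkey on the left, so 3NF fails.
No non-prime attribute depends on a proper subset of any candidate key, so 2NF holds.

2NF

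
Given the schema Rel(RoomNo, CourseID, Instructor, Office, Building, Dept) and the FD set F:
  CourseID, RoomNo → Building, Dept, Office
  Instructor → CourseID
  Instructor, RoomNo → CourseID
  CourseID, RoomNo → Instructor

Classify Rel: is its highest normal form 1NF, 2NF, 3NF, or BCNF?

3NF

Candidate keys: {CourseID, RoomNo}, {Instructor, RoomNo}. Prime attributes: {CourseID, Instructor, RoomNo}.
For Instructor → CourseID we have {Instructor}⁺ = {CourseID, Instructor}; {Instructor} is not a superkey, so BCNF fails.
But every attribute on its right side ({CourseID}) is prime, and the same holds for every other non-superkey FD, so 3NF still holds.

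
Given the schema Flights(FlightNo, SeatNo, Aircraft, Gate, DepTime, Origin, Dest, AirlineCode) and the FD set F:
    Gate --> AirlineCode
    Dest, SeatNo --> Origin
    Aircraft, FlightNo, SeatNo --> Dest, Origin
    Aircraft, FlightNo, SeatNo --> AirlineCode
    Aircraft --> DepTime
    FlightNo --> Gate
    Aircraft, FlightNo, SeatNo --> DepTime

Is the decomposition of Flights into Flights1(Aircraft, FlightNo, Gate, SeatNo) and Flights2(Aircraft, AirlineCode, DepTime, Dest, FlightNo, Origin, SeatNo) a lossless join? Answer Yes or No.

Yes

The shared attributes are {Aircraft, FlightNo, SeatNo} and {Aircraft, FlightNo, SeatNo}⁺ = {Aircraft, AirlineCode, DepTime, Dest, FlightNo, Gate, Origin, SeatNo}.
Flights1 is contained in that closure, so Flights1 ∩ Flights2 --> Flights1 holds and the join is lossless.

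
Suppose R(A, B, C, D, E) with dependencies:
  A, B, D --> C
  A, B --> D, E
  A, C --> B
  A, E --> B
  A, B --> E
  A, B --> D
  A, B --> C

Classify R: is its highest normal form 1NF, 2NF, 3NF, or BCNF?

BCNF

Candidate keys: {A, B}, {A, C}, {A, E}. Prime attributes: {A, B, C, E}.
Every FD has a superkey on the left, so the relation is in BCNF.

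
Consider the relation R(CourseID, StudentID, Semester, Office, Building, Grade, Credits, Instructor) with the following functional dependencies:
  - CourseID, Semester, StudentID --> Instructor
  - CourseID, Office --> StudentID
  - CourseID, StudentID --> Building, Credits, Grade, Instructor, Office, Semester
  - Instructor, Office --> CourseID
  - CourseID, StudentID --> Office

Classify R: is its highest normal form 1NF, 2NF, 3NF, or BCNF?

BCNF

Candidate keys: {CourseID, Office}, {CourseID, StudentID}, {Instructor, Office}. Prime attributes: {CourseID, Instructor, Office, StudentID}.
Each dependency's left side is a superkey — BCNF holds.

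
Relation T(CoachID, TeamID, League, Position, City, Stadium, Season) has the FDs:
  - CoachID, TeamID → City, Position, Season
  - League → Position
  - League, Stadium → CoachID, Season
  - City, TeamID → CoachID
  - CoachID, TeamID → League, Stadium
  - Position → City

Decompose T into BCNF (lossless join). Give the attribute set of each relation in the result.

Candidate keys of the original relation: {City, TeamID}, {CoachID, TeamID}, {League, TeamID}, {Position, TeamID}.
In {City, CoachID, League, Position, Season, Stadium, TeamID}, {League} is not a superkey ({League}⁺ restricted to this set is {City, League, Position}), so split on League → City, Position into {City, League, Position} and {CoachID, League, Season, Stadium, TeamID}.
In {City, League, Position}, {Position} is not a superkey ({Position}⁺ restricted to this set is {City, Position}), so split on Position → City into {City, Position} and {League, Position}.
{City, Position} has no BCNF violation.
{League, Position} has no BCNF violation.
In {CoachID, League, Season, Stadium, TeamID}, {League, Stadium} is not a superkey ({League, Stadium}⁺ restricted to this set is {CoachID, League, Season, Stadium}), so split on League, Stadium → CoachID, Season into {CoachID, League, Season, Stadium} and {League, Stadium, TeamID}.
{CoachID, League, Season, Stadium} has no BCNF violation.
{League, Stadium, TeamID} has no BCNF violation.

{City, Position}; {CoachID, League, Season, Stadium}; {League, Position}; {League, Stadium, TeamID}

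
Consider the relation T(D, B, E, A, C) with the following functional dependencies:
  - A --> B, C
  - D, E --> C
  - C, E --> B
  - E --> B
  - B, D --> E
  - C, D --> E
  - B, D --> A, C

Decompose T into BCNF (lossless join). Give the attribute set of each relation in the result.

{A, B, C}; {A, D, E}

Candidate keys of the original relation: {A, D}, {B, D}, {C, D}, {D, E}.
Within {A, B, C, D, E}: {A}⁺ ∩ {A, B, C, D, E} = {A, B, C}, not the whole set, so A --> B, C violates BCNF; decompose into {A, B, C} and {A, D, E}.
{A, B, C} has no BCNF violation.
{A, D, E} has no BCNF violation.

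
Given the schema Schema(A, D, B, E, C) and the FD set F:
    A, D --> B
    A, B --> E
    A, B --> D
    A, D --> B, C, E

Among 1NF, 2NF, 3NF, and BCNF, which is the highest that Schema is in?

Candidate keys: {A, B}, {A, D}. Prime attributes: {A, B, D}.
The left-hand side of every FD is a superkey, so BCNF is satisfied.

BCNF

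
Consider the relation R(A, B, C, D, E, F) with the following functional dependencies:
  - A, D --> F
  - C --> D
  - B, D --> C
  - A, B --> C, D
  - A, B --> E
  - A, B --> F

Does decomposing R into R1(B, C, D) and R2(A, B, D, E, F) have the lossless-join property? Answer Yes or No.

Common attributes: {B, D}; their closure is {B, C, D}.
This includes all of R1, so the common attributes are a superkey of R1 — the join is lossless.

Yes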